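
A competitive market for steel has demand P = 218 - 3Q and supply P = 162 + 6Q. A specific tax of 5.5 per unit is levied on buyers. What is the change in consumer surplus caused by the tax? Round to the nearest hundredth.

-10.85

Without the tax, 218 - 3Q = 162 + 6Q so Q* = 6.2222 and P* = 199.3333.
A tax on buyers shifts demand down by 5.5: (218 - 5.5) - 3Q = 162 + 6Q, so Q_t = 5.6111. Buyers pay P_b = 201.1667; sellers receive P_s = P_b - 5.5 = 195.6667.
CS falls from (1/2)(6.2222)(18.6667) = 58.0741 to (1/2)(5.6111)(16.8333) = 47.2269, a change of -10.8472.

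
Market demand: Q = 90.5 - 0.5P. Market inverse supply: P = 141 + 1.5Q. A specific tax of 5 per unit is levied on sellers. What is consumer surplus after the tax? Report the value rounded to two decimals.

100.00

Rewriting demand in inverse form: P = 181 - 2Q.
Without the tax, 181 - 2Q = 141 + 1.5Q so Q* = 11.4286 and P* = 158.1429.
With the tax, sellers need 5 more per unit: 181 - 2Q = 141 + 1.5Q + 5, so Q_t = 10. Buyers pay P_b = 161; sellers receive P_s = P_b - 5 = 156.
CS = (1/2)(Q_t)(181 - P_b) = (1/2)(10)(20) = 100.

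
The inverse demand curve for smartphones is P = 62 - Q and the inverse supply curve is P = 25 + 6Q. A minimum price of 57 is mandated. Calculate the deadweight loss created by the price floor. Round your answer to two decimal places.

0.29

Without the control, 62 - Q = 25 + 6Q so Q* = 5.2857 and P* = 56.7143.
At P = 57, buyers demand (62 - 57)/1 = 5 while sellers would supply more, so the quantity traded is 5 at price 57.
At Q = 5 the demand price is 57 and the supply price is 55. Deadweight loss is the triangle between the curves from 5 to 5.2857: (1/2)(57 - 55)(5.2857 - 5) = 0.2857.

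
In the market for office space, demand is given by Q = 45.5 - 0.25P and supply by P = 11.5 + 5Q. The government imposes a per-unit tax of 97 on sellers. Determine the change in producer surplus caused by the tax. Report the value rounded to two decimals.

-730.49

Rewriting demand in inverse form: P = 182 - 4Q.
Without the tax, 182 - 4Q = 11.5 + 5Q so Q* = 18.9444 and P* = 106.2222.
With the tax, sellers need 97 more per unit: 182 - 4Q = 11.5 + 5Q + 97, so Q_t = 8.1667. Buyers pay P_b = 149.3333; sellers receive P_s = P_b - 97 = 52.3333.
PS falls from (1/2)(18.9444)(94.7222) = 897.2299 to (1/2)(8.1667)(40.8333) = 166.7361, a change of -730.4938.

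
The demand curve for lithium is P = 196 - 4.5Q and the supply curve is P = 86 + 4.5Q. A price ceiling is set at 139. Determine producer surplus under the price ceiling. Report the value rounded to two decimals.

Free-market equilibrium: 196 - 4.5Q = 86 + 4.5Q gives Q* = 12.2222, P* = 141.
At the ceiling price 139, quantity supplied is (139 - 86)/4.5 = 11.7778; supply is the short side, so Q = 11.7778 trades at P = 139.
PS is the triangle above supply below 139: (1/2)(11.7778)(139 - 86) = 312.1111.

312.11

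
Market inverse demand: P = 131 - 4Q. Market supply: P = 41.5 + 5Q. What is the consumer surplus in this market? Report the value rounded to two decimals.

Equilibrium: 131 - 4Q = 41.5 + 5Q, so Q* = 9.9444 and P* = 91.2222.
Consumer surplus is the triangle under demand above P*: (1/2)(9.9444)(131 - 91.2222) = (1/2)(9.9444)(39.7778) = 197.784.

197.78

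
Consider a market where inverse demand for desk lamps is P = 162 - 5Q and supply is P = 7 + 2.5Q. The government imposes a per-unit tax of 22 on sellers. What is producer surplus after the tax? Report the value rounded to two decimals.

393.09

Without the tax, 162 - 5Q = 7 + 2.5Q so Q* = 20.6667 and P* = 58.6667.
A tax on sellers shifts supply up by 22: 162 - 5Q = 7 + 2.5Q + 22, so Q_t = 17.7333. Buyers pay P_b = 73.3333; sellers receive P_s = P_b - 22 = 51.3333.
PS = (1/2)(Q_t)(P_s - 7) = (1/2)(17.7333)(44.3333) = 393.0889.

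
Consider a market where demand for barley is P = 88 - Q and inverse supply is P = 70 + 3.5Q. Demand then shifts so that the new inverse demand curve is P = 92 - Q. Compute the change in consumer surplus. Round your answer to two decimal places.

3.95

Initial equilibrium: Q_0 = 4, P_0 = 84; CS_0 = (1/2)(4)(4) = 8, PS_0 = (1/2)(4)(14) = 28.
New equilibrium: 92 - Q = 70 + 3.5Q gives Q_1 = 4.8889, P_1 = 87.1111; CS_1 = 11.9506, PS_1 = 41.8272.
Change in consumer surplus = 11.9506 - 8 = 3.9506.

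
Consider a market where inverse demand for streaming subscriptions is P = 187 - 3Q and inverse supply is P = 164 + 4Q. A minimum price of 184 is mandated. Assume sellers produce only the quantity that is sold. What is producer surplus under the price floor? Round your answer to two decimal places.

Free-market equilibrium: 187 - 3Q = 164 + 4Q gives Q* = 3.2857, P* = 177.1429.
At P = 184, buyers demand (187 - 184)/3 = 1 while sellers would supply more, so the quantity traded is 1 at price 184.
The supply price at Q = 1 is 168. PS is the trapezoid between 184 and supply over [0, 1]: (1/2)[(184 - 164) + (184 - 168)](1) = 18.

18.00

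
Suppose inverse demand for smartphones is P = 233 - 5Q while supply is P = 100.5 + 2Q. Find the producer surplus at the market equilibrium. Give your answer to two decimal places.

Equilibrium: 233 - 5Q = 100.5 + 2Q, so Q* = 18.9286 and P* = 138.3571.
Producer surplus is the triangle above supply below P*: (1/2)(18.9286)(138.3571 - 100.5) = (1/2)(18.9286)(37.8571) = 358.2908.

358.29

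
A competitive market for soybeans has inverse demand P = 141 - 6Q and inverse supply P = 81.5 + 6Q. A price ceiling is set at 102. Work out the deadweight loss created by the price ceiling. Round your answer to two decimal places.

Without the control, 141 - 6Q = 81.5 + 6Q so Q* = 4.9583 and P* = 111.25.
At P = 102, sellers supply (102 - 81.5)/6 = 3.4167 while buyers want more, so the quantity traded is 3.4167 at price 102.
At Q = 3.4167 the demand price is 120.5 and the supply price is 102. Deadweight loss is the triangle between the curves from 3.4167 to 4.9583: (1/2)(120.5 - 102)(4.9583 - 3.4167) = 14.2604.

14.26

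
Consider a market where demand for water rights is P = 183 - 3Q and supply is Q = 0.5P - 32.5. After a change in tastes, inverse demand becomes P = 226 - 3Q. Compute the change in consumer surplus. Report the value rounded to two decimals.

Rewriting supply in inverse form: P = 65 + 2Q.
Initial equilibrium: Q_0 = 23.6, P_0 = 112.2; CS_0 = (1/2)(23.6)(70.8) = 835.44, PS_0 = (1/2)(23.6)(47.2) = 556.96.
New equilibrium: 226 - 3Q = 65 + 2Q gives Q_1 = 32.2, P_1 = 129.4; CS_1 = 1555.26, PS_1 = 1036.84.
Change in consumer surplus = 1555.26 - 835.44 = 719.82.

719.82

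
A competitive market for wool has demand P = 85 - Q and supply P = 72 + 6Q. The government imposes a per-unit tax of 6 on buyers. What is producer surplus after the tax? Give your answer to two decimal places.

3.00

Without the tax, 85 - Q = 72 + 6Q so Q* = 1.8571 and P* = 83.1429.
A tax on buyers shifts demand down by 6: (85 - 6) - Q = 72 + 6Q, so Q_t = 1. Buyers pay P_b = 84; sellers receive P_s = P_b - 6 = 78.
PS = (1/2)(Q_t)(P_s - 72) = (1/2)(1)(6) = 3.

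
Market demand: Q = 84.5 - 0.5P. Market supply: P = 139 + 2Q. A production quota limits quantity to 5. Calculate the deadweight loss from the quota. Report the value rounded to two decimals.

12.50

Rewriting demand in inverse form: P = 169 - 2Q.
Unrestricted equilibrium: Q* = (169 - 139)/(2 + 2) = 7.5.
At Q = 5 the demand price is 169 - 2(5) = 159 and the supply price is 139 + 2(5) = 149.
Deadweight loss is the triangle between the curves from 5 to 7.5: (1/2)(159 - 149)(7.5 - 5) = 12.5.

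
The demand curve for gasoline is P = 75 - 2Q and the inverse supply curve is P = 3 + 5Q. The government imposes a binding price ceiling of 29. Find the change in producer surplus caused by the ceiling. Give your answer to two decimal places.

Without the control, 75 - 2Q = 3 + 5Q so Q* = 10.2857 and P* = 54.4286.
At the ceiling price 29, quantity supplied is (29 - 3)/5 = 5.2; supply is the short side, so Q = 5.2 trades at P = 29.
PS goes from (1/2)(10.2857)(51.4286) = 264.4898 to 67.6 (computed as (29 - 3)(5.2) - (1/2)(5)(5.2)^2), a change of -196.8898.

-196.89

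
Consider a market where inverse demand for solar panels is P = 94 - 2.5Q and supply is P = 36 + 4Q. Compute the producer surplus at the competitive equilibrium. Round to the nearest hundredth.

Equilibrium: 94 - 2.5Q = 36 + 4Q, so Q* = 8.9231 and P* = 71.6923.
PS is the area between P* and the supply curve from 0 to Q*: (1/2)(8.9231)(35.6923) = 159.2426.

159.24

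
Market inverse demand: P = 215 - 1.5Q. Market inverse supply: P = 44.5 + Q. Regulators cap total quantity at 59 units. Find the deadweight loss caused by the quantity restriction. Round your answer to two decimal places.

Unrestricted equilibrium: Q* = (215 - 44.5)/(1.5 + 1) = 68.2.
At Q = 59 the demand price is 215 - 1.5(59) = 126.5 and the supply price is 44.5 + (59) = 103.5.
Deadweight loss is the triangle between the curves from 59 to 68.2: (1/2)(126.5 - 103.5)(68.2 - 59) = 105.8.

105.80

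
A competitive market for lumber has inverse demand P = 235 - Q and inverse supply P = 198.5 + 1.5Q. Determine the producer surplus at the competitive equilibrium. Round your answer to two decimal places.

159.87

Equilibrium: 235 - Q = 198.5 + 1.5Q, so Q* = 14.6 and P* = 220.4.
PS is the area between P* and the supply curve from 0 to Q*: (1/2)(14.6)(21.9) = 159.87.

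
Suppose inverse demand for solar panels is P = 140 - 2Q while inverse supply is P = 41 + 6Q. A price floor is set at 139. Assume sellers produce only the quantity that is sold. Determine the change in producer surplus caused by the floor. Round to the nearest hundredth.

-411.17

Free-market equilibrium: 140 - 2Q = 41 + 6Q gives Q* = 12.375, P* = 115.25.
At P = 139, buyers demand (140 - 139)/2 = 0.5 while sellers would supply more, so the quantity traded is 0.5 at price 139.
PS goes from (1/2)(12.375)(74.25) = 459.4219 to 48.25 (computed as (139 - 41)(0.5) - (1/2)(6)(0.5)^2), a change of -411.1719.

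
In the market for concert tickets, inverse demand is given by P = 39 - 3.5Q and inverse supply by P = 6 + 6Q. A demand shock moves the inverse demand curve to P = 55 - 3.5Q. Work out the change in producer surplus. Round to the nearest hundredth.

43.61

Initial equilibrium: Q_0 = 3.4737, P_0 = 26.8421; CS_0 = (1/2)(3.4737)(12.1579) = 21.1163, PS_0 = (1/2)(3.4737)(20.8421) = 36.1994.
New equilibrium: 55 - 3.5Q = 6 + 6Q gives Q_1 = 5.1579, P_1 = 36.9474; CS_1 = 46.5568, PS_1 = 79.8116.
Change in producer surplus = 79.8116 - 36.1994 = 43.6122.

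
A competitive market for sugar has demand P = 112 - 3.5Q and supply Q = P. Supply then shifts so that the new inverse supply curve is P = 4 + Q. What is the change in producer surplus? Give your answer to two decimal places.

-21.73

Rewriting supply in inverse form: P = Q.
Initial equilibrium: Q_0 = 24.8889, P_0 = 24.8889; CS_0 = (1/2)(24.8889)(87.1111) = 1084.0494, PS_0 = (1/2)(24.8889)(24.8889) = 309.7284.
New equilibrium: 112 - 3.5Q = 4 + Q gives Q_1 = 24, P_1 = 28; CS_1 = 1008, PS_1 = 288.
Change in producer surplus = 288 - 309.7284 = -21.7284.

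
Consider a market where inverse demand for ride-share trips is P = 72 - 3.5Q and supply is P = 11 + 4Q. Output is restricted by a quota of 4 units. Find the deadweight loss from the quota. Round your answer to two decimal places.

Unrestricted equilibrium: Q* = (72 - 11)/(3.5 + 4) = 8.1333.
At Q = 4 the demand price is 72 - 3.5(4) = 58 and the supply price is 11 + 4(4) = 27.
Deadweight loss is the triangle between the curves from 4 to 8.1333: (1/2)(58 - 27)(8.1333 - 4) = 64.0667.

64.07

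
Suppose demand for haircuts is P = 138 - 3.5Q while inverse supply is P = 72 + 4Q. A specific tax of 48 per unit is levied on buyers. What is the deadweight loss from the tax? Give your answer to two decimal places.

153.60

Without the tax, 138 - 3.5Q = 72 + 4Q so Q* = 8.8 and P* = 107.2.
With the tax, buyers' net willingness to pay falls by 48: (138 - 48) - 3.5Q = 72 + 4Q, so Q_t = 2.4. Buyers pay P_b = 129.6; sellers receive P_s = P_b - 48 = 81.6.
Deadweight loss is the triangle between the curves from Q_t to Q*: (1/2)(8.8 - 2.4)(48) = 153.6.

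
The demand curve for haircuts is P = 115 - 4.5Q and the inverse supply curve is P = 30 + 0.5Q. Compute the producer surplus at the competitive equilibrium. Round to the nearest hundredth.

72.25

Set 115 - 4.5Q = 30 + 0.5Q, which gives 85 = 5Q, so Q* = 17 and P* = 115 - 4.5(17) = 38.5.
PS is the area between P* and the supply curve from 0 to Q*: (1/2)(17)(8.5) = 72.25.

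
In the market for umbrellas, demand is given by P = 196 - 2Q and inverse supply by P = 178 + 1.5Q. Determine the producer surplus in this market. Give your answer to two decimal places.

19.84

Equilibrium: 196 - 2Q = 178 + 1.5Q, so Q* = 5.1429 and P* = 185.7143.
Producer surplus is the triangle above supply below P*: (1/2)(5.1429)(185.7143 - 178) = (1/2)(5.1429)(7.7143) = 19.8367.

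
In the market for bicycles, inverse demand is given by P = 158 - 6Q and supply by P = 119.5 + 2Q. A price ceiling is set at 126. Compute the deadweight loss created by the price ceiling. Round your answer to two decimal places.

9.77

Free-market equilibrium: 158 - 6Q = 119.5 + 2Q gives Q* = 4.8125, P* = 129.125.
At the ceiling price 126, quantity supplied is (126 - 119.5)/2 = 3.25; supply is the short side, so Q = 3.25 trades at P = 126.
At Q = 3.25 the demand price is 138.5 and the supply price is 126. Deadweight loss is the triangle between the curves from 3.25 to 4.8125: (1/2)(138.5 - 126)(4.8125 - 3.25) = 9.7656.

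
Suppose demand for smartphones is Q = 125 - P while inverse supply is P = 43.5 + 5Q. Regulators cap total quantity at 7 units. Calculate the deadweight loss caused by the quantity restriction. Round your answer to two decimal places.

Rewriting demand in inverse form: P = 125 - Q.
Without the quota, 125 - Q = 43.5 + 5Q gives Q* = 13.5833.
At Q = 7 the demand price is 125 - (7) = 118 and the supply price is 43.5 + 5(7) = 78.5.
Deadweight loss is the triangle between the curves from 7 to 13.5833: (1/2)(118 - 78.5)(13.5833 - 7) = 130.0208.

130.02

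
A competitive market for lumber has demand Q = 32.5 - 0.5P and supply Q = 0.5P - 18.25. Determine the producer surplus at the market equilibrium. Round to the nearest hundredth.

Rewriting demand in inverse form: P = 65 - 2Q.
Rewriting supply in inverse form: P = 36.5 + 2Q.
Set 65 - 2Q = 36.5 + 2Q, which gives 28.5 = 4Q, so Q* = 7.125 and P* = 65 - 2(7.125) = 50.75.
The supply curve's price intercept is 36.5, so PS = (1/2)(Q*)(P* - 36.5) = (1/2)(7.125)(14.25) = 50.7656.

50.77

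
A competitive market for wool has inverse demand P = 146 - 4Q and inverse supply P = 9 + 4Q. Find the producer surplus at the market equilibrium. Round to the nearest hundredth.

Setting demand equal to supply, 137 = 8Q, so Q* = 17.125 and P* = 77.5.
PS is the area between P* and the supply curve from 0 to Q*: (1/2)(17.125)(68.5) = 586.5312.

586.53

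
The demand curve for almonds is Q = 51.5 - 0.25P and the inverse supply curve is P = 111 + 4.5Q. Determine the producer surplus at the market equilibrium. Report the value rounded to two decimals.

281.06

Rewriting demand in inverse form: P = 206 - 4Q.
Set 206 - 4Q = 111 + 4.5Q, which gives 95 = 8.5Q, so Q* = 11.1765 and P* = 206 - 4(11.1765) = 161.2941.
PS is the area between P* and the supply curve from 0 to Q*: (1/2)(11.1765)(50.2941) = 281.0554.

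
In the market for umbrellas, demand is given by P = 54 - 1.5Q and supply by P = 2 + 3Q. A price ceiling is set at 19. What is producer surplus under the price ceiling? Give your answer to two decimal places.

Without the control, 54 - 1.5Q = 2 + 3Q so Q* = 11.5556 and P* = 36.6667.
At the ceiling price 19, quantity supplied is (19 - 2)/3 = 5.6667; supply is the short side, so Q = 5.6667 trades at P = 19.
PS is the triangle above supply below 19: (1/2)(5.6667)(19 - 2) = 48.1667.

48.17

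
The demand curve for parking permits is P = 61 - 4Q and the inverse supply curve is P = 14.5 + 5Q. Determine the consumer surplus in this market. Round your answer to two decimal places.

Set 61 - 4Q = 14.5 + 5Q, which gives 46.5 = 9Q, so Q* = 5.1667 and P* = 61 - 4(5.1667) = 40.3333.
Consumer surplus is the triangle under demand above P*: (1/2)(5.1667)(61 - 40.3333) = (1/2)(5.1667)(20.6667) = 53.3889.

53.39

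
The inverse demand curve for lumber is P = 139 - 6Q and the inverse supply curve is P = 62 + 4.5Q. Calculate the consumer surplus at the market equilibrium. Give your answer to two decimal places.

161.33

Setting demand equal to supply, 77 = 10.5Q, so Q* = 7.3333 and P* = 95.
The demand choke price is 139, so CS = (1/2)(Q*)(139 - P*) = (1/2)(7.3333)(44) = 161.3333.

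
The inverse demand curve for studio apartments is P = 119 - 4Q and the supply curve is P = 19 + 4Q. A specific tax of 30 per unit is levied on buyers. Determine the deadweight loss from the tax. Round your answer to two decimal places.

Pre-tax equilibrium: 119 - 4Q = 19 + 4Q gives Q* = 12.5, P* = 69.
With the tax, buyers' net willingness to pay falls by 30: (119 - 30) - 4Q = 19 + 4Q, so Q_t = 8.75. Buyers pay P_b = 84; sellers receive P_s = P_b - 30 = 54.
Deadweight loss is the triangle between the curves from Q_t to Q*: (1/2)(12.5 - 8.75)(30) = 56.25.

56.25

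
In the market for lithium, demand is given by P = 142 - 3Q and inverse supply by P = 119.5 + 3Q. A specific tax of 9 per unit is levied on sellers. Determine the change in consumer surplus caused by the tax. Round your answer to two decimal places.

-13.50

Pre-tax equilibrium: 142 - 3Q = 119.5 + 3Q gives Q* = 3.75, P* = 130.75.
With the tax, sellers need 9 more per unit: 142 - 3Q = 119.5 + 3Q + 9, so Q_t = 2.25. Buyers pay P_b = 135.25; sellers receive P_s = P_b - 9 = 126.25.
Consumers lose the trapezoid between P* and P_b out to Q_t plus the triangle from Q_t to Q*: change in CS = 7.5938 - 21.0938 = -13.5.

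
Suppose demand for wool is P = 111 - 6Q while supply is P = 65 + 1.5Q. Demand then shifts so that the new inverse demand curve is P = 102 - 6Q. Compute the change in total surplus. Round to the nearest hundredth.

-49.80

Initial equilibrium: Q_0 = 6.1333, P_0 = 74.2; CS_0 = (1/2)(6.1333)(36.8) = 112.8533, PS_0 = (1/2)(6.1333)(9.2) = 28.2133.
New equilibrium: 102 - 6Q = 65 + 1.5Q gives Q_1 = 4.9333, P_1 = 72.4; CS_1 = 73.0133, PS_1 = 18.2533.
Change in total surplus = (73.0133 + 18.2533) - (112.8533 + 28.2133) = -49.8.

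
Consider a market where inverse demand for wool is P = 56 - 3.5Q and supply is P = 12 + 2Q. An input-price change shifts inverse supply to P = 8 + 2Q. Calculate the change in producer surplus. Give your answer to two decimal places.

Initial equilibrium: Q_0 = 8, P_0 = 28; CS_0 = (1/2)(8)(28) = 112, PS_0 = (1/2)(8)(16) = 64.
New equilibrium: 56 - 3.5Q = 8 + 2Q gives Q_1 = 8.7273, P_1 = 25.4545; CS_1 = 133.2893, PS_1 = 76.1653.
Change in producer surplus = 76.1653 - 64 = 12.1653.

12.17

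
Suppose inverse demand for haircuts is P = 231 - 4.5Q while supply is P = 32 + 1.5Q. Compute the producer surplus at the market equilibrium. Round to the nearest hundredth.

825.02

Equilibrium: 231 - 4.5Q = 32 + 1.5Q, so Q* = 33.1667 and P* = 81.75.
PS is the area between P* and the supply curve from 0 to Q*: (1/2)(33.1667)(49.75) = 825.0208.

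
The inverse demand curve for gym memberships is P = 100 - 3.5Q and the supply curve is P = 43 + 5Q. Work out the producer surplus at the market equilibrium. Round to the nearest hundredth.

Set 100 - 3.5Q = 43 + 5Q, which gives 57 = 8.5Q, so Q* = 6.7059 and P* = 100 - 3.5(6.7059) = 76.5294.
PS is the area between P* and the supply curve from 0 to Q*: (1/2)(6.7059)(33.5294) = 112.4221.

112.42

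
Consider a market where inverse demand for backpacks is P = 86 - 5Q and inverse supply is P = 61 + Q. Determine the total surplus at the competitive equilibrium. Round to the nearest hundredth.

Equilibrium: 86 - 5Q = 61 + Q, so Q* = 4.1667 and P* = 65.1667.
Total surplus is the full triangle between the curves from 0 to Q*: (1/2)(4.1667)(86 - 61) = 52.0833.

52.08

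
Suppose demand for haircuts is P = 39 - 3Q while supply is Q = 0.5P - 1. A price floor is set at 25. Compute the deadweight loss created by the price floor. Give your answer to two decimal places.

Rewriting supply in inverse form: P = 2 + 2Q.
Without the control, 39 - 3Q = 2 + 2Q so Q* = 7.4 and P* = 16.8.
At P = 25, buyers demand (39 - 25)/3 = 4.6667 while sellers would supply more, so the quantity traded is 4.6667 at price 25.
At Q = 4.6667 the demand price is 25 and the supply price is 11.3333. Deadweight loss is the triangle between the curves from 4.6667 to 7.4: (1/2)(25 - 11.3333)(7.4 - 4.6667) = 18.6778.

18.68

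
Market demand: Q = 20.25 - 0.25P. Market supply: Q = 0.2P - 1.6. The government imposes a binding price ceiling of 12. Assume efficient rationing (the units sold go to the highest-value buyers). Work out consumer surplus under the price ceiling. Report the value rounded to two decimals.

53.92

Rewriting demand in inverse form: P = 81 - 4Q.
Rewriting supply in inverse form: P = 8 + 5Q.
Free-market equilibrium: 81 - 4Q = 8 + 5Q gives Q* = 8.1111, P* = 48.5556.
At P = 12, sellers supply (12 - 8)/5 = 0.8 while buyers want more, so the quantity traded is 0.8 at price 12.
The demand price at Q = 0.8 is 77.8. CS is the trapezoid between demand and 12 over [0, 0.8]: (1/2)[(81 - 12) + (77.8 - 12)](0.8) = 53.92.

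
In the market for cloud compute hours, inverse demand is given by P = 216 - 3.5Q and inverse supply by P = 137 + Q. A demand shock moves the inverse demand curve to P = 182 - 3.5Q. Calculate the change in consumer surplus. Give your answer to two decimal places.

Initial equilibrium: Q_0 = 17.5556, P_0 = 154.5556; CS_0 = (1/2)(17.5556)(61.4444) = 539.3457, PS_0 = (1/2)(17.5556)(17.5556) = 154.0988.
New equilibrium: 182 - 3.5Q = 137 + Q gives Q_1 = 10, P_1 = 147; CS_1 = 175, PS_1 = 50.
Change in consumer surplus = 175 - 539.3457 = -364.3457.

-364.35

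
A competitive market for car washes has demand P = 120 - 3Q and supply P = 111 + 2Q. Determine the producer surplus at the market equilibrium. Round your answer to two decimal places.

Equilibrium: 120 - 3Q = 111 + 2Q, so Q* = 1.8 and P* = 114.6.
Producer surplus is the triangle above supply below P*: (1/2)(1.8)(114.6 - 111) = (1/2)(1.8)(3.6) = 3.24.

3.24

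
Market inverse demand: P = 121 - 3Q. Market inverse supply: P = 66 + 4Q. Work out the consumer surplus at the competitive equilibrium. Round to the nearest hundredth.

92.60

Setting demand equal to supply, 55 = 7Q, so Q* = 7.8571 and P* = 97.4286.
CS is the area between the demand curve and P* from 0 to Q*: (1/2)(7.8571)(23.5714) = 92.602.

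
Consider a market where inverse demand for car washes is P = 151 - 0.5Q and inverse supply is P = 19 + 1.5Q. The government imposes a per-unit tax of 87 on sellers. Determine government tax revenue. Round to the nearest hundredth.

1957.50

Without the tax, 151 - 0.5Q = 19 + 1.5Q so Q* = 66 and P* = 118.
A tax on sellers shifts supply up by 87: 151 - 0.5Q = 19 + 1.5Q + 87, so Q_t = 22.5. Buyers pay P_b = 139.75; sellers receive P_s = P_b - 87 = 52.75.
Tax revenue = t x Q_t = 87 x 22.5 = 1957.5.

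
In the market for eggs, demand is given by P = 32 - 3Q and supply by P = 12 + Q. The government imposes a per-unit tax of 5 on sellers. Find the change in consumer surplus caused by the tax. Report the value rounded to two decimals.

Without the tax, 32 - 3Q = 12 + Q so Q* = 5 and P* = 17.
With the tax, sellers need 5 more per unit: 32 - 3Q = 12 + Q + 5, so Q_t = 3.75. Buyers pay P_b = 20.75; sellers receive P_s = P_b - 5 = 15.75.
Consumers lose the trapezoid between P* and P_b out to Q_t plus the triangle from Q_t to Q*: change in CS = 21.0938 - 37.5 = -16.4062.

-16.41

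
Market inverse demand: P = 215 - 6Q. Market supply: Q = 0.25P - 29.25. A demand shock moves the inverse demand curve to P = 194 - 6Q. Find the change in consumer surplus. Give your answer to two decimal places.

Rewriting supply in inverse form: P = 117 + 4Q.
Initial equilibrium: Q_0 = 9.8, P_0 = 156.2; CS_0 = (1/2)(9.8)(58.8) = 288.12, PS_0 = (1/2)(9.8)(39.2) = 192.08.
New equilibrium: 194 - 6Q = 117 + 4Q gives Q_1 = 7.7, P_1 = 147.8; CS_1 = 177.87, PS_1 = 118.58.
Change in consumer surplus = 177.87 - 288.12 = -110.25.

-110.25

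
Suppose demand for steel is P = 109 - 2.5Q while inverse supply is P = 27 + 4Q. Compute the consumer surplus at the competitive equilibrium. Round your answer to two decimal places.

198.93

Set 109 - 2.5Q = 27 + 4Q, which gives 82 = 6.5Q, so Q* = 12.6154 and P* = 109 - 2.5(12.6154) = 77.4615.
Consumer surplus is the triangle under demand above P*: (1/2)(12.6154)(109 - 77.4615) = (1/2)(12.6154)(31.5385) = 198.9349.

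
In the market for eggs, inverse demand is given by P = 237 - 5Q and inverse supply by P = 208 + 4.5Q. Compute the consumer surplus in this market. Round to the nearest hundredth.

Equilibrium: 237 - 5Q = 208 + 4.5Q, so Q* = 3.0526 and P* = 221.7368.
Consumer surplus is the triangle under demand above P*: (1/2)(3.0526)(237 - 221.7368) = (1/2)(3.0526)(15.2632) = 23.2964.

23.30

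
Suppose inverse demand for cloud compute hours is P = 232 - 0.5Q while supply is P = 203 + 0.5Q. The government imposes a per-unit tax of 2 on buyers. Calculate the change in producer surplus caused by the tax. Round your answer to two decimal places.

Without the tax, 232 - 0.5Q = 203 + 0.5Q so Q* = 29 and P* = 217.5.
A tax on buyers shifts demand down by 2: (232 - 2) - 0.5Q = 203 + 0.5Q, so Q_t = 27. Buyers pay P_b = 218.5; sellers receive P_s = P_b - 2 = 216.5.
Producers lose the trapezoid between P_s and P* out to Q_t plus the triangle from Q_t to Q*: change in PS = 182.25 - 210.25 = -28.

-28.00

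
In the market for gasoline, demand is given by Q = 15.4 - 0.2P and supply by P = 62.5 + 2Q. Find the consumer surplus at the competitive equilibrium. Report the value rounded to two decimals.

Rewriting demand in inverse form: P = 77 - 5Q.
Setting demand equal to supply, 14.5 = 7Q, so Q* = 2.0714 and P* = 66.6429.
Consumer surplus is the triangle under demand above P*: (1/2)(2.0714)(77 - 66.6429) = (1/2)(2.0714)(10.3571) = 10.727.

10.73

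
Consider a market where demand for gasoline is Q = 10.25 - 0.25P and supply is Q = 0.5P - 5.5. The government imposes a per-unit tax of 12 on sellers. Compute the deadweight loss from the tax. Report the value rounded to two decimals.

Rewriting demand in inverse form: P = 41 - 4Q.
Rewriting supply in inverse form: P = 11 + 2Q.
Pre-tax equilibrium: 41 - 4Q = 11 + 2Q gives Q* = 5, P* = 21.
With the tax, sellers need 12 more per unit: 41 - 4Q = 11 + 2Q + 12, so Q_t = 3. Buyers pay P_b = 29; sellers receive P_s = P_b - 12 = 17.
Deadweight loss is the triangle between the curves from Q_t to Q*: (1/2)(5 - 3)(12) = 12.

12.00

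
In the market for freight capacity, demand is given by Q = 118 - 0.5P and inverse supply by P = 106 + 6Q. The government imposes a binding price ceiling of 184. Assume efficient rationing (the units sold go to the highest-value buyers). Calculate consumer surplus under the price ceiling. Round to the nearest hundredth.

Rewriting demand in inverse form: P = 236 - 2Q.
Without the control, 236 - 2Q = 106 + 6Q so Q* = 16.25 and P* = 203.5.
At P = 184, sellers supply (184 - 106)/6 = 13 while buyers want more, so the quantity traded is 13 at price 184.
The demand price at Q = 13 is 210. CS is the trapezoid between demand and 184 over [0, 13]: (1/2)[(236 - 184) + (210 - 184)](13) = 507.

507.00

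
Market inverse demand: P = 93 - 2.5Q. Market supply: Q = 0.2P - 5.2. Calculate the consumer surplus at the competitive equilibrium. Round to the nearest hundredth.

Rewriting supply in inverse form: P = 26 + 5Q.
Setting demand equal to supply, 67 = 7.5Q, so Q* = 8.9333 and P* = 70.6667.
Consumer surplus is the triangle under demand above P*: (1/2)(8.9333)(93 - 70.6667) = (1/2)(8.9333)(22.3333) = 99.7556.

99.76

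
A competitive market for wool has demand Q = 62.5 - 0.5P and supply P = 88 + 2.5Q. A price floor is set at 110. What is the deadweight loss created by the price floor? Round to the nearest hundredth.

1.17

Rewriting demand in inverse form: P = 125 - 2Q.
Free-market equilibrium: 125 - 2Q = 88 + 2.5Q gives Q* = 8.2222, P* = 108.5556.
At P = 110, buyers demand (125 - 110)/2 = 7.5 while sellers would supply more, so the quantity traded is 7.5 at price 110.
The lost-trades triangle has base Q* - 7.5 = 0.7222 and height equal to the gap between the curves at Q = 7.5, which is 110 - 106.75 = 3.25. DWL = (1/2)(0.7222)(3.25) = 1.1736.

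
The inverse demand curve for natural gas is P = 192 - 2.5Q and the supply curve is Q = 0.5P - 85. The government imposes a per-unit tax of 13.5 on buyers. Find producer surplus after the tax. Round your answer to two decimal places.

3.57

Rewriting supply in inverse form: P = 170 + 2Q.
Without the tax, 192 - 2.5Q = 170 + 2Q so Q* = 4.8889 and P* = 179.7778.
With the tax, buyers' net willingness to pay falls by 13.5: (192 - 13.5) - 2.5Q = 170 + 2Q, so Q_t = 1.8889. Buyers pay P_b = 187.2778; sellers receive P_s = P_b - 13.5 = 173.7778.
PS = (1/2)(Q_t)(P_s - 170) = (1/2)(1.8889)(3.7778) = 3.5679.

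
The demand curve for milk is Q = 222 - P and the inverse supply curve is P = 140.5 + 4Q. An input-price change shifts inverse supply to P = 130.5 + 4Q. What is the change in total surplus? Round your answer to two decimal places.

173.00

Rewriting demand in inverse form: P = 222 - Q.
Initial equilibrium: Q_0 = 16.3, P_0 = 205.7; CS_0 = (1/2)(16.3)(16.3) = 132.845, PS_0 = (1/2)(16.3)(65.2) = 531.38.
New equilibrium: 222 - Q = 130.5 + 4Q gives Q_1 = 18.3, P_1 = 203.7; CS_1 = 167.445, PS_1 = 669.78.
Change in total surplus = (167.445 + 669.78) - (132.845 + 531.38) = 173.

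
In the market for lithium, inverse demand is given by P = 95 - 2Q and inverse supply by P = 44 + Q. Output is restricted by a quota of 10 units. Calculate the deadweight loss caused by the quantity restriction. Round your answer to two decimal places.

73.50

Unrestricted equilibrium: Q* = (95 - 44)/(2 + 1) = 17.
At Q = 10 the demand price is 95 - 2(10) = 75 and the supply price is 44 + (10) = 54.
DWL = (1/2)(gap between curves at 10) x (Q* - 10) = (1/2)(21)(7) = 73.5.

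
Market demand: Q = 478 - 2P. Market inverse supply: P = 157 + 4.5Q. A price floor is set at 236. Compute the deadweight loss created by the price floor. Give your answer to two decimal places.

270.40

Rewriting demand in inverse form: P = 239 - 0.5Q.
Without the control, 239 - 0.5Q = 157 + 4.5Q so Q* = 16.4 and P* = 230.8.
At P = 236, buyers demand (239 - 236)/0.5 = 6 while sellers would supply more, so the quantity traded is 6 at price 236.
The lost-trades triangle has base Q* - 6 = 10.4 and height equal to the gap between the curves at Q = 6, which is 236 - 184 = 52. DWL = (1/2)(10.4)(52) = 270.4.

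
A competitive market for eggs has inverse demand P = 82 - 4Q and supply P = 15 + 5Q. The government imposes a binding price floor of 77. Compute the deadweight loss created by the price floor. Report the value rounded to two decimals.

172.67

Without the control, 82 - 4Q = 15 + 5Q so Q* = 7.4444 and P* = 52.2222.
At the floor price 77, quantity demanded is (82 - 77)/4 = 1.25; demand is the short side, so Q = 1.25 trades at P = 77.
The lost-trades triangle has base Q* - 1.25 = 6.1944 and height equal to the gap between the curves at Q = 1.25, which is 77 - 21.25 = 55.75. DWL = (1/2)(6.1944)(55.75) = 172.6701.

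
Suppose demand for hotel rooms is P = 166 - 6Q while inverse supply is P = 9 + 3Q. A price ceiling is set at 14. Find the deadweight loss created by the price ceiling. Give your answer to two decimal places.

Free-market equilibrium: 166 - 6Q = 9 + 3Q gives Q* = 17.4444, P* = 61.3333.
At P = 14, sellers supply (14 - 9)/3 = 1.6667 while buyers want more, so the quantity traded is 1.6667 at price 14.
At Q = 1.6667 the demand price is 156 and the supply price is 14. Deadweight loss is the triangle between the curves from 1.6667 to 17.4444: (1/2)(156 - 14)(17.4444 - 1.6667) = 1120.2222.

1120.22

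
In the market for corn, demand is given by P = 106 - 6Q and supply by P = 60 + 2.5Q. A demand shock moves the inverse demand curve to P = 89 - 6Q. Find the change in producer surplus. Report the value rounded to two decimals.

Initial equilibrium: Q_0 = 5.4118, P_0 = 73.5294; CS_0 = (1/2)(5.4118)(32.4706) = 87.8616, PS_0 = (1/2)(5.4118)(13.5294) = 36.609.
New equilibrium: 89 - 6Q = 60 + 2.5Q gives Q_1 = 3.4118, P_1 = 68.5294; CS_1 = 34.9204, PS_1 = 14.5502.
Change in producer surplus = 14.5502 - 36.609 = -22.0588.

-22.06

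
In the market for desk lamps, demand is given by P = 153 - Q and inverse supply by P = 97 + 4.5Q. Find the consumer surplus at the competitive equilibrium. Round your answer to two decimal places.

51.83

Equilibrium: 153 - Q = 97 + 4.5Q, so Q* = 10.1818 and P* = 142.8182.
CS is the area between the demand curve and P* from 0 to Q*: (1/2)(10.1818)(10.1818) = 51.8347.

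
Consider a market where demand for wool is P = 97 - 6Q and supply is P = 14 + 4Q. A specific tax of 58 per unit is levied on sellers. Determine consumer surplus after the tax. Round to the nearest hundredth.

Without the tax, 97 - 6Q = 14 + 4Q so Q* = 8.3 and P* = 47.2.
With the tax, sellers need 58 more per unit: 97 - 6Q = 14 + 4Q + 58, so Q_t = 2.5. Buyers pay P_b = 82; sellers receive P_s = P_b - 58 = 24.
CS = (1/2)(Q_t)(97 - P_b) = (1/2)(2.5)(15) = 18.75.

18.75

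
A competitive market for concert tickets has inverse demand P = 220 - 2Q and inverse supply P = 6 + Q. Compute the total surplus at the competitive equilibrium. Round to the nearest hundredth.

7632.67

Equilibrium: 220 - 2Q = 6 + Q, so Q* = 71.3333 and P* = 77.3333.
Total surplus is the full triangle between the curves from 0 to Q*: (1/2)(71.3333)(220 - 6) = 7632.6667.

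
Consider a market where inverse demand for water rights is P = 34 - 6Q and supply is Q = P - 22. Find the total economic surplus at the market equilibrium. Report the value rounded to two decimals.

10.29

Rewriting supply in inverse form: P = 22 + Q.
Equilibrium: 34 - 6Q = 22 + Q, so Q* = 1.7143 and P* = 23.7143.
CS = (1/2)(1.7143)(10.2857) = 8.8163 and PS = (1/2)(1.7143)(1.7143) = 1.4694, so total surplus = 10.2857.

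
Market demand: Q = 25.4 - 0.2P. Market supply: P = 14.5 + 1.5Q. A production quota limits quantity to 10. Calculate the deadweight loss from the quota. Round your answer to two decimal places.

Rewriting demand in inverse form: P = 127 - 5Q.
Unrestricted equilibrium: Q* = (127 - 14.5)/(5 + 1.5) = 17.3077.
At Q = 10 the demand price is 127 - 5(10) = 77 and the supply price is 14.5 + 1.5(10) = 29.5.
DWL = (1/2)(gap between curves at 10) x (Q* - 10) = (1/2)(47.5)(7.3077) = 173.5577.

173.56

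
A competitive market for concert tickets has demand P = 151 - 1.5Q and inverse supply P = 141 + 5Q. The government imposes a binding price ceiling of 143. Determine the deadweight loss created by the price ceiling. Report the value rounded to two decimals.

4.21

Without the control, 151 - 1.5Q = 141 + 5Q so Q* = 1.5385 and P* = 148.6923.
At the ceiling price 143, quantity supplied is (143 - 141)/5 = 0.4; supply is the short side, so Q = 0.4 trades at P = 143.
The lost-trades triangle has base Q* - 0.4 = 1.1385 and height equal to the gap between the curves at Q = 0.4, which is 150.4 - 143 = 7.4. DWL = (1/2)(1.1385)(7.4) = 4.2123.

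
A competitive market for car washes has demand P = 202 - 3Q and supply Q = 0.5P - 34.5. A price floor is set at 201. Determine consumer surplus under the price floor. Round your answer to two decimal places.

Rewriting supply in inverse form: P = 69 + 2Q.
Free-market equilibrium: 202 - 3Q = 69 + 2Q gives Q* = 26.6, P* = 122.2.
At the floor price 201, quantity demanded is (202 - 201)/3 = 0.3333; demand is the short side, so Q = 0.3333 trades at P = 201.
CS is the triangle under demand above 201: (1/2)(0.3333)(202 - 201) = 0.1667.

0.17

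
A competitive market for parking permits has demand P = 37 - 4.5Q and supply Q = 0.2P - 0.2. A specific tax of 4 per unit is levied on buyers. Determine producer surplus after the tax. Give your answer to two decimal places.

Rewriting supply in inverse form: P = 1 + 5Q.
Pre-tax equilibrium: 37 - 4.5Q = 1 + 5Q gives Q* = 3.7895, P* = 19.9474.
With the tax, buyers' net willingness to pay falls by 4: (37 - 4) - 4.5Q = 1 + 5Q, so Q_t = 3.3684. Buyers pay P_b = 21.8421; sellers receive P_s = P_b - 4 = 17.8421.
PS = (1/2)(Q_t)(P_s - 1) = (1/2)(3.3684)(16.8421) = 28.3657.

28.37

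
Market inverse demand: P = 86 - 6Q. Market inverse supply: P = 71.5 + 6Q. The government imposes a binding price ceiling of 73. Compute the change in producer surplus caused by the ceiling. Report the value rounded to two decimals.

Without the control, 86 - 6Q = 71.5 + 6Q so Q* = 1.2083 and P* = 78.75.
At P = 73, sellers supply (73 - 71.5)/6 = 0.25 while buyers want more, so the quantity traded is 0.25 at price 73.
PS goes from (1/2)(1.2083)(7.25) = 4.3802 to 0.1875 (computed as (73 - 71.5)(0.25) - (1/2)(6)(0.25)^2), a change of -4.1927.

-4.19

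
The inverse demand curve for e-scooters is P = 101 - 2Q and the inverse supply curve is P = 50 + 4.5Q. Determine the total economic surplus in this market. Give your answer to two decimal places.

200.08

Set 101 - 2Q = 50 + 4.5Q, which gives 51 = 6.5Q, so Q* = 7.8462 and P* = 101 - 2(7.8462) = 85.3077.
Total surplus is the full triangle between the curves from 0 to Q*: (1/2)(7.8462)(101 - 50) = 200.0769.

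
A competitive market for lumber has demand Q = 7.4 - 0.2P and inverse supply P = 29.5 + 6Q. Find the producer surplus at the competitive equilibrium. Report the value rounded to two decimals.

Rewriting demand in inverse form: P = 37 - 5Q.
Equilibrium: 37 - 5Q = 29.5 + 6Q, so Q* = 0.6818 and P* = 33.5909.
The supply curve's price intercept is 29.5, so PS = (1/2)(Q*)(P* - 29.5) = (1/2)(0.6818)(4.0909) = 1.3946.

1.39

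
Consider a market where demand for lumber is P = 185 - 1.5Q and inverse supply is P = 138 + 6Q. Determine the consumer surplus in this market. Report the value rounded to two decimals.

Set 185 - 1.5Q = 138 + 6Q, which gives 47 = 7.5Q, so Q* = 6.2667 and P* = 185 - 1.5(6.2667) = 175.6.
The demand choke price is 185, so CS = (1/2)(Q*)(185 - P*) = (1/2)(6.2667)(9.4) = 29.4533.

29.45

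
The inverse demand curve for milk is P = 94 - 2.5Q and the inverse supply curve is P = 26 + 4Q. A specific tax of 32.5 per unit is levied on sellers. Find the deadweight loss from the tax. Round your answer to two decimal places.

81.25

Pre-tax equilibrium: 94 - 2.5Q = 26 + 4Q gives Q* = 10.4615, P* = 67.8462.
With the tax, sellers need 32.5 more per unit: 94 - 2.5Q = 26 + 4Q + 32.5, so Q_t = 5.4615. Buyers pay P_b = 80.3462; sellers receive P_s = P_b - 32.5 = 47.8462.
Deadweight loss is the triangle between the curves from Q_t to Q*: (1/2)(10.4615 - 5.4615)(32.5) = 81.25.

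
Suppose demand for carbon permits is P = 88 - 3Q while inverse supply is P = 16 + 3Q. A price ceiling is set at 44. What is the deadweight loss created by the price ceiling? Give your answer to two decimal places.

Without the control, 88 - 3Q = 16 + 3Q so Q* = 12 and P* = 52.
At the ceiling price 44, quantity supplied is (44 - 16)/3 = 9.3333; supply is the short side, so Q = 9.3333 trades at P = 44.
The lost-trades triangle has base Q* - 9.3333 = 2.6667 and height equal to the gap between the curves at Q = 9.3333, which is 60 - 44 = 16. DWL = (1/2)(2.6667)(16) = 21.3333.

21.33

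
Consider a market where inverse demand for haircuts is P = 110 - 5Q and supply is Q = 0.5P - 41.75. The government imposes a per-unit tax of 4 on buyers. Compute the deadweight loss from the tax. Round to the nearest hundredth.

1.14

Rewriting supply in inverse form: P = 83.5 + 2Q.
Pre-tax equilibrium: 110 - 5Q = 83.5 + 2Q gives Q* = 3.7857, P* = 91.0714.
A tax on buyers shifts demand down by 4: (110 - 4) - 5Q = 83.5 + 2Q, so Q_t = 3.2143. Buyers pay P_b = 93.9286; sellers receive P_s = P_b - 4 = 89.9286.
The welfare triangle lost has base Q* - Q_t = 0.5714 and height t = 4, so DWL = (1/2)(0.5714)(4) = 1.1429.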